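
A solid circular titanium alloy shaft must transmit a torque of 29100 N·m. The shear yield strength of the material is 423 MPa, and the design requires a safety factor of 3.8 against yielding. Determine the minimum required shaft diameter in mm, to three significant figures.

d = 110 mm

Allowable shear stress τ_allow = 423/3.8 = 111.3 MPa.
For a solid shaft τ = 16T/(πd³), so d³ = 16T/(π τ_allow) = 16×2.9100×10^7/(π×111.3) = 1.331×10^6 mm³.
d = (1.331×10^6)^(1/3) = 110.0 mm.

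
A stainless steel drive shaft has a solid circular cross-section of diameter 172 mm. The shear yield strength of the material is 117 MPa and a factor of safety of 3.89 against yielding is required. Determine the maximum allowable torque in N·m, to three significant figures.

T_allow = 30100 N·m

τ_allow = 117/3.89 = 30.08 MPa.
For a solid shaft T_allow = τ_allow·πd³/16; πd³/16 = π×172³/16 = 999100 mm³.
T_allow = 30.08×999100 = 3.005×10^7 N·mm = 30050 N·m.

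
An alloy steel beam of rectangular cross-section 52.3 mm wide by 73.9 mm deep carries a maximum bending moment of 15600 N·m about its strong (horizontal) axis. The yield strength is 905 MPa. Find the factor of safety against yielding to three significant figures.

Section modulus S = bh²/6 = 52.3×73.9²/6 = 47600 mm³.
σ = M/S = 1.5600×10^7/47600 = 327.7 MPa.
n = 905/327.7 = 2.762.

n = 2.76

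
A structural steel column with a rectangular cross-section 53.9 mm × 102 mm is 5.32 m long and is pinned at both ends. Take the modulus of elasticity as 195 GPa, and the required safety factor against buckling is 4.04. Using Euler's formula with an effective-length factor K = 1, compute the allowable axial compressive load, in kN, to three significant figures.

P_allow = 22.4 kN

Buckling occurs about the weak axis: I_min = h·b³/12 = 102×53.9³/12 = 1.331×10^6 mm⁴ (b = 53.9 mm is the smaller dimension).
Effective length L_e = KL = 1×5.32 m = 5320 mm.
Euler critical load P_cr = π²EI/L_e² = π²×195000×1.331×10^6/5320² = 90510 N.
P_allow = P_cr/n = 90510/4.04 = 22400 N.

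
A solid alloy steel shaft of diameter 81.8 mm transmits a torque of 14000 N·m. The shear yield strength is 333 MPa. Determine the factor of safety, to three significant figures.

n = 2.56

τ = 16T/(πd³) = 16×1.4000×10^7/(π×81.8³) = 130.3 MPa.
n = τ_limit/τ = 333/130.3 = 2.556.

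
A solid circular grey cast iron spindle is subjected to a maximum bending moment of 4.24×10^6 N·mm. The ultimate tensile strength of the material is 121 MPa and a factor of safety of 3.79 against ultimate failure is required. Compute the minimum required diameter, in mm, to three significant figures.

σ_allow = 121/3.79 = 31.93 MPa.
For a solid circular section σ = 32M/(πd³), so d³ = 32M/(π σ_allow) = 32×4240000/(π×31.93) = 1.353×10^6 mm³.
d = 110.6 mm.

d = 111 mm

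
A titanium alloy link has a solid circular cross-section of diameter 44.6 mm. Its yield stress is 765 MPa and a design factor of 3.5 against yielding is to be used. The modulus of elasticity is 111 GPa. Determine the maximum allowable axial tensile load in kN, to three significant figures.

σ_allow = 765/3.5 = 218.6 MPa.
A = πd²/4 = π×44.6²/4 = 1562 mm².
F_allow = σ_allow × A = 218.6×1562 = 341500 N.

F_allow = 341 kN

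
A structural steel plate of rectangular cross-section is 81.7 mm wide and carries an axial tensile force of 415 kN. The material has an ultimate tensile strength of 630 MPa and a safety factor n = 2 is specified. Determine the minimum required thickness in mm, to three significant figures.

σ_allow = 630/2 = 315.0 MPa.
Required area A = F/σ_allow = 415000/315.0 = 1317 mm².
t = A/w = 1317/81.7 = 16.13 mm.

t = 16.1 mm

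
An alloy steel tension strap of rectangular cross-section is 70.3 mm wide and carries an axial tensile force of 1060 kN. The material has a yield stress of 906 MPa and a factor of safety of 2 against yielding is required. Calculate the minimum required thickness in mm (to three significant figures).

σ_allow = 906/2 = 453.0 MPa.
Required area A = F/σ_allow = 1060000/453.0 = 2340 mm².
t = A/w = 2340/70.3 = 33.29 mm.

t = 33.3 mm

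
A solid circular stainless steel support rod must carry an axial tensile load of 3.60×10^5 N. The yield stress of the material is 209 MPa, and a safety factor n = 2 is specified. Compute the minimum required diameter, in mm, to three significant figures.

Allowable stress σ_allow = 209/2 = 104.5 MPa.
Required area A = F/σ_allow = 360000/104.5 = 3445 mm².
A = πd²/4 → d = √(4A/π) = 66.23 mm.

d = 66.2 mm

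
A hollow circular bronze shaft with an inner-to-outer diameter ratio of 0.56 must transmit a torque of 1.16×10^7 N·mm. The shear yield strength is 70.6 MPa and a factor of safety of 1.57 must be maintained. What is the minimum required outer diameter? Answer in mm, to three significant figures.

d_o = 113 mm

τ_allow = 70.6/1.57 = 44.97 MPa.
For a hollow shaft τ = 16T/[πd_o³(1−k⁴)] with k = 0.56, so 1−k⁴ = 0.9017.
d_o³ = 16T/[π τ_allow (1−k⁴)] = 16×1.1600×10^7/(π×44.97×0.9017) = 1.457×10^6 mm³.
d_o = 113.4 mm.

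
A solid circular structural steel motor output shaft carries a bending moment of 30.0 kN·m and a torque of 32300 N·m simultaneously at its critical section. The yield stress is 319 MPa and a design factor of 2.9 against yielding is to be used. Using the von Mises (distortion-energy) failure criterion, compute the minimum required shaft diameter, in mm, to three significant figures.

σ_allow = σ_y/n = 319/2.9 = 110.0 MPa.
For a solid shaft σ_b = 32M/(πd³) and τ = 16T/(πd³), so the von Mises stress is σ' = (16/πd³)·√(4M²+3T²).
√(4M²+3T²) = √(4×(3.000×10^7)² + 3×(3.230×10^7)²) = 8.204×10^7 N·mm.
d³ = 16×8.204×10^7/(π×110.0) = 3.798×10^6 mm³.
d = 156.0 mm.

d = 156 mm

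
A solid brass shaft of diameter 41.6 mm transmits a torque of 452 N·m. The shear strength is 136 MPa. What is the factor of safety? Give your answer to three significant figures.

τ = 16T/(πd³) = 16×452000/(π×41.6³) = 31.98 MPa.
n = τ_limit/τ = 136/31.98 = 4.253.

n = 4.25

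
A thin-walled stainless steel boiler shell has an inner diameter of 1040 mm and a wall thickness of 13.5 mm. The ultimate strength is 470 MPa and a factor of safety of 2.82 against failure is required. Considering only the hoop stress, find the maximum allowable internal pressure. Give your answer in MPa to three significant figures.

p_allow = 4.33 MPa

σ_allow = 470/2.82 = 166.7 MPa.
σ_h = pD/(2t) → p_allow = 2σ_allow t/D = 2×166.7×13.5/1040 = 4.327 MPa.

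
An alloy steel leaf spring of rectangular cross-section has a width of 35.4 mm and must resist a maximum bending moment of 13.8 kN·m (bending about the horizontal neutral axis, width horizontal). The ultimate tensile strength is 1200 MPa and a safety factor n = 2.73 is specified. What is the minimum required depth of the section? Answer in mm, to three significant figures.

h = 72.9 mm

σ_allow = 1200/2.73 = 439.6 MPa.
For a rectangular section σ = 6M/(bh²), so h² = 6M/(b σ_allow) = 6×1.3800×10^7/(35.4×439.6) = 5321 mm².
h = 72.95 mm.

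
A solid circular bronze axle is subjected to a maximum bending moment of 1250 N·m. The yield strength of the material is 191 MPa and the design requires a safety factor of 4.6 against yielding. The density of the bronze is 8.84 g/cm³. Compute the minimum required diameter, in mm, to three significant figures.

d = 67.4 mm

σ_allow = 191/4.6 = 41.52 MPa.
For a solid circular section σ = 32M/(πd³), so d³ = 32M/(π σ_allow) = 32×1250000/(π×41.52) = 306600 mm³.
d = 67.43 mm.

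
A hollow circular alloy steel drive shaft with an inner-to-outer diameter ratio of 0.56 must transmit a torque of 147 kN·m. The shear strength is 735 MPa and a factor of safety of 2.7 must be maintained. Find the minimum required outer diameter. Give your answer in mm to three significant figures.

d_o = 145 mm

τ_allow = 735/2.7 = 272.2 MPa.
For a hollow shaft τ = 16T/[πd_o³(1−k⁴)] with k = 0.56, so 1−k⁴ = 0.9017.
d_o³ = 16T/[π τ_allow (1−k⁴)] = 16×1.4700×10^8/(π×272.2×0.9017) = 3.050×10^6 mm³.
d_o = 145.0 mm.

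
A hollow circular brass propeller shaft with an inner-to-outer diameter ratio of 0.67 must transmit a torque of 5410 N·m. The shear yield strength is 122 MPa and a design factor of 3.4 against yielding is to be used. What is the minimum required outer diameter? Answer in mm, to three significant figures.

d_o = 98.7 mm

τ_allow = 122/3.4 = 35.88 MPa.
For a hollow shaft τ = 16T/[πd_o³(1−k⁴)] with k = 0.67, so 1−k⁴ = 0.7985.
d_o³ = 16T/[π τ_allow (1−k⁴)] = 16×5410000/(π×35.88×0.7985) = 961700 mm³.
d_o = 98.71 mm.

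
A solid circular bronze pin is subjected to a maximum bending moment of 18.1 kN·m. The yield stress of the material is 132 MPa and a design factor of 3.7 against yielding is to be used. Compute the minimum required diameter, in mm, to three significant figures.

σ_allow = 132/3.7 = 35.68 MPa.
For a solid circular section σ = 32M/(πd³), so d³ = 32M/(π σ_allow) = 32×1.8100×10^7/(π×35.68) = 5.168×10^6 mm³.
d = 172.9 mm.

d = 173 mm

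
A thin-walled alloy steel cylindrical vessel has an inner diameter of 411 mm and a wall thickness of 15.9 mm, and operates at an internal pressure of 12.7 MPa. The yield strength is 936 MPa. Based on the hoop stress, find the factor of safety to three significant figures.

σ_h = pD/(2t) = 12.7×411/(2×15.9) = 164.1 MPa.
n = 936/164.1 = 5.702.

n = 5.70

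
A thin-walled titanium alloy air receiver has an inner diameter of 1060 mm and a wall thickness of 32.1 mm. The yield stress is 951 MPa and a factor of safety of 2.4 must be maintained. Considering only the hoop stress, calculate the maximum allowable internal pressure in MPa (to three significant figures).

p_allow = 24.0 MPa

σ_allow = 951/2.4 = 396.2 MPa.
σ_h = pD/(2t) → p_allow = 2σ_allow t/D = 2×396.2×32.1/1060 = 24.00 MPa.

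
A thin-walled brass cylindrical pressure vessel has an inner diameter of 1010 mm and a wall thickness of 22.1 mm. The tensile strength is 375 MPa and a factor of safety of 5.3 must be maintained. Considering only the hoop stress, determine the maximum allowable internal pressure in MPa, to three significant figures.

σ_allow = 375/5.3 = 70.75 MPa.
σ_h = pD/(2t) → p_allow = 2σ_allow t/D = 2×70.75×22.1/1010 = 3.096 MPa.

p_allow = 3.10 MPa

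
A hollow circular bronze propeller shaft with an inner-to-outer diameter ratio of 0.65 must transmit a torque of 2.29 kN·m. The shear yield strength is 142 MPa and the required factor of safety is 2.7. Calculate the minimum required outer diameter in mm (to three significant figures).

d_o = 64.6 mm

τ_allow = 142/2.7 = 52.59 MPa.
For a hollow shaft τ = 16T/[πd_o³(1−k⁴)] with k = 0.65, so 1−k⁴ = 0.8215.
d_o³ = 16T/[π τ_allow (1−k⁴)] = 16×2290000/(π×52.59×0.8215) = 269900 mm³.
d_o = 64.63 mm.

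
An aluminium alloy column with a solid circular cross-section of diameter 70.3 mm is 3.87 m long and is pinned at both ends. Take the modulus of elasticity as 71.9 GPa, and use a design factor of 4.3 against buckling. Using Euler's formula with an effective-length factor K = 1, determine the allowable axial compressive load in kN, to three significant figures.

I = πd⁴/64 = π×70.3⁴/64 = 1.199×10^6 mm⁴.
Effective length L_e = KL = 1×3.87 m = 3870 mm.
Euler critical load P_cr = π²EI/L_e² = π²×71900×1.199×10^6/3870² = 56810 N.
P_allow = P_cr/n = 56810/4.3 = 13210 N.

P_allow = 13.2 kN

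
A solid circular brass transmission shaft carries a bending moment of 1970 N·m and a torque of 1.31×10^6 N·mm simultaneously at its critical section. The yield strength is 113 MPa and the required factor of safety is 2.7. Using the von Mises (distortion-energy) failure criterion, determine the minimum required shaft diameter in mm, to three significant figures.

d = 82.1 mm

σ_allow = σ_y/n = 113/2.7 = 41.85 MPa.
For a solid shaft σ_b = 32M/(πd³) and τ = 16T/(πd³), so the von Mises stress is σ' = (16/πd³)·√(4M²+3T²).
√(4M²+3T²) = √(4×(1.970×10^6)² + 3×(1.310×10^6)²) = 4.547×10^6 N·mm.
d³ = 16×4.547×10^6/(π×41.85) = 553300 mm³.
d = 82.09 mm.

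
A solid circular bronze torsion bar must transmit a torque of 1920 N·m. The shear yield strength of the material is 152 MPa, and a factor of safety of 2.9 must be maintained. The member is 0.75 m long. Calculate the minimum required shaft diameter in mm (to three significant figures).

Allowable shear stress τ_allow = 152/2.9 = 52.41 MPa.
For a solid shaft τ = 16T/(πd³), so d³ = 16T/(π τ_allow) = 16×1920000/(π×52.41) = 186600 mm³.
d = (186600)^(1/3) = 57.14 mm.

d = 57.1 mm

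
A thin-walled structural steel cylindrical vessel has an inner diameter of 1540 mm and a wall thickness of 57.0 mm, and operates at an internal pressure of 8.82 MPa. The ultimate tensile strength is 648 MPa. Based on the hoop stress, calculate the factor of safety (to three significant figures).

σ_h = pD/(2t) = 8.82×1540/(2×57.0) = 119.1 MPa.
n = 648/119.1 = 5.439.

n = 5.44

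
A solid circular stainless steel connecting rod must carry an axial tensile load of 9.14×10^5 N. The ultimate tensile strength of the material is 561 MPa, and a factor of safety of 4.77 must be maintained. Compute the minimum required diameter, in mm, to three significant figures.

d = 99.5 mm

Allowable stress σ_allow = 561/4.77 = 117.6 MPa.
Required area A = F/σ_allow = 914000/117.6 = 7771 mm².
A = πd²/4 → d = √(4A/π) = 99.47 mm.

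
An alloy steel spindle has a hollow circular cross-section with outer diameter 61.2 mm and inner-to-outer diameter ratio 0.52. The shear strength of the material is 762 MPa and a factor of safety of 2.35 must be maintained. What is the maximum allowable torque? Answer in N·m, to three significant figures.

T_allow = 13500 N·m

τ_allow = 762/2.35 = 324.3 MPa.
For a hollow shaft T_allow = τ_allow·πd_o³(1−k⁴)/16 with 1−k⁴ = 0.9269, so πd_o³(1−k⁴)/16 = 41720 mm³.
T_allow = 324.3×41720 = 1.353×10^7 N·mm = 13530 N·m.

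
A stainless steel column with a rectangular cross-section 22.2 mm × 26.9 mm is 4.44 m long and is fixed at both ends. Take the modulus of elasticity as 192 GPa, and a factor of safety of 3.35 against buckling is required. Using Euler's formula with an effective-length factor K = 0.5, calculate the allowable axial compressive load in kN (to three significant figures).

P_allow = 2.82 kN

Buckling occurs about the weak axis: I_min = h·b³/12 = 26.9×22.2³/12 = 24530 mm⁴ (b = 22.2 mm is the smaller dimension).
Effective length L_e = KL = 0.5×4.44 m = 2220 mm.
Euler critical load P_cr = π²EI/L_e² = π²×192000×24530/2220² = 9430 N.
P_allow = P_cr/n = 9430/3.35 = 2815 N.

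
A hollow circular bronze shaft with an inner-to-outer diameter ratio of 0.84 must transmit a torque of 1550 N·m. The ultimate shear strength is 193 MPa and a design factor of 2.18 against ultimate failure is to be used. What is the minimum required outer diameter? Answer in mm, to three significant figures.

d_o = 56.2 mm

τ_allow = 193/2.18 = 88.53 MPa.
For a hollow shaft τ = 16T/[πd_o³(1−k⁴)] with k = 0.84, so 1−k⁴ = 0.5021.
d_o³ = 16T/[π τ_allow (1−k⁴)] = 16×1550000/(π×88.53×0.5021) = 177600 mm³.
d_o = 56.21 mm.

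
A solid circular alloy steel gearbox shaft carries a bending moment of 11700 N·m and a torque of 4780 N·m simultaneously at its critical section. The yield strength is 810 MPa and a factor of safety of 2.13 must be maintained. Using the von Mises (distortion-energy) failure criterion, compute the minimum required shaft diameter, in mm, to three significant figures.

d = 69.3 mm

σ_allow = σ_y/n = 810/2.13 = 380.3 MPa.
For a solid shaft σ_b = 32M/(πd³) and τ = 16T/(πd³), so the von Mises stress is σ' = (16/πd³)·√(4M²+3T²).
√(4M²+3T²) = √(4×(1.170×10^7)² + 3×(4.780×10^6)²) = 2.482×10^7 N·mm.
d³ = 16×2.482×10^7/(π×380.3) = 332400 mm³.
d = 69.27 mm.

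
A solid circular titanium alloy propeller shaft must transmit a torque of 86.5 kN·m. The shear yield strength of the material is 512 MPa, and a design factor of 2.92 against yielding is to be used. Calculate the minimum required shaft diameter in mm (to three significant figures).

d = 136 mm

Allowable shear stress τ_allow = 512/2.92 = 175.3 MPa.
For a solid shaft τ = 16T/(πd³), so d³ = 16T/(π τ_allow) = 16×8.6500×10^7/(π×175.3) = 2.512×10^6 mm³.
d = (2.512×10^6)^(1/3) = 135.9 mm.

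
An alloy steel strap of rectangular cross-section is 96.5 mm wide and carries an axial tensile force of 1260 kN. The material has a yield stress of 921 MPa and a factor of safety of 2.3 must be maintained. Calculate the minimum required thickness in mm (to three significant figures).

σ_allow = 921/2.3 = 400.4 MPa.
Required area A = F/σ_allow = 1260000/400.4 = 3147 mm².
t = A/w = 3147/96.5 = 32.61 mm.

t = 32.6 mm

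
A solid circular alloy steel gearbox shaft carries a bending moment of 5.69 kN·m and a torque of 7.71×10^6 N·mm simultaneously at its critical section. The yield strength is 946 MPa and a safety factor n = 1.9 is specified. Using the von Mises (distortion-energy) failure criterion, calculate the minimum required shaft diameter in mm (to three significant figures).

σ_allow = σ_y/n = 946/1.9 = 497.9 MPa.
For a solid shaft σ_b = 32M/(πd³) and τ = 16T/(πd³), so the von Mises stress is σ' = (16/πd³)·√(4M²+3T²).
√(4M²+3T²) = √(4×(5.690×10^6)² + 3×(7.710×10^6)²) = 1.755×10^7 N·mm.
d³ = 16×1.755×10^7/(π×497.9) = 179500 mm³.
d = 56.41 mm.

d = 56.4 mm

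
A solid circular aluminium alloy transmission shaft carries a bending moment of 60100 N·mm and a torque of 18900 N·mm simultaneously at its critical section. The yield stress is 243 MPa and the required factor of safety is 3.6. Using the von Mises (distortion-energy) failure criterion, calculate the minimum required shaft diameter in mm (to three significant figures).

σ_allow = σ_y/n = 243/3.6 = 67.50 MPa.
For a solid shaft σ_b = 32M/(πd³) and τ = 16T/(πd³), so the von Mises stress is σ' = (16/πd³)·√(4M²+3T²).
√(4M²+3T²) = √(4×(60100)² + 3×(18900)²) = 124600 N·mm.
d³ = 16×124600/(π×67.50) = 9400 mm³.
d = 21.10 mm.

d = 21.1 mm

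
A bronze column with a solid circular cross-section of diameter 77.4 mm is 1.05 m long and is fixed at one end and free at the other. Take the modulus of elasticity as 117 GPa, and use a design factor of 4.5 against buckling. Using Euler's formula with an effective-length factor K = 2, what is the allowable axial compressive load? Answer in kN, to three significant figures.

P_allow = 103 kN

I = πd⁴/64 = π×77.4⁴/64 = 1.762×10^6 mm⁴.
Effective length L_e = KL = 2×1.05 m = 2100 mm.
Euler critical load P_cr = π²EI/L_e² = π²×117000×1.762×10^6/2100² = 461300 N.
P_allow = P_cr/n = 461300/4.5 = 102500 N.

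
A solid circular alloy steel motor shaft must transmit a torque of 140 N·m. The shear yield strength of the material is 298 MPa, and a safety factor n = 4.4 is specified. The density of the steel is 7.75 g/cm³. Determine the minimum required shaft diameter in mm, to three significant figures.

d = 21.9 mm

Allowable shear stress τ_allow = 298/4.4 = 67.73 MPa.
For a solid shaft τ = 16T/(πd³), so d³ = 16T/(π τ_allow) = 16×140000/(π×67.73) = 10530 mm³.
d = (10530)^(1/3) = 21.92 mm.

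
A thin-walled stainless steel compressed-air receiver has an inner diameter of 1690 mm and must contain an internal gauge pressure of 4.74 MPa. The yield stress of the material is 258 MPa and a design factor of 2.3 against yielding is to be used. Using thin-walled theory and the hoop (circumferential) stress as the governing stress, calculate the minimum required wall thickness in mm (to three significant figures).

σ_allow = 258/2.3 = 112.2 MPa.
Hoop stress σ_h = pD/(2t), so t = pD/(2σ_allow) = 4.74×1690/(2×112.2) = 35.71 mm.

t = 35.7 mm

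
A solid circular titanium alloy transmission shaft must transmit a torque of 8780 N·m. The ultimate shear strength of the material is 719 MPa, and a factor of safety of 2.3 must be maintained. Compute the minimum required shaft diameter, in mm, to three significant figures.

d = 52.3 mm

Allowable shear stress τ_allow = 719/2.3 = 312.6 MPa.
For a solid shaft τ = 16T/(πd³), so d³ = 16T/(π τ_allow) = 16×8780000/(π×312.6) = 143000 mm³.
d = (143000)^(1/3) = 52.30 mm.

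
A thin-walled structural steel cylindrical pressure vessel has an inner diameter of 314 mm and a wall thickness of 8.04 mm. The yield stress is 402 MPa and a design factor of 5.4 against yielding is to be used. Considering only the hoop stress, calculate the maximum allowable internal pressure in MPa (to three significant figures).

p_allow = 3.81 MPa

σ_allow = 402/5.4 = 74.44 MPa.
σ_h = pD/(2t) → p_allow = 2σ_allow t/D = 2×74.44×8.04/314 = 3.812 MPa.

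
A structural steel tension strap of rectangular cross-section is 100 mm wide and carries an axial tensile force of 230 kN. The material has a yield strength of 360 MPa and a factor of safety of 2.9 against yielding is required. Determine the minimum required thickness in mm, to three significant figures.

t = 18.5 mm

σ_allow = 360/2.9 = 124.1 MPa.
Required area A = F/σ_allow = 230000/124.1 = 1853 mm².
t = A/w = 1853/100 = 18.53 mm.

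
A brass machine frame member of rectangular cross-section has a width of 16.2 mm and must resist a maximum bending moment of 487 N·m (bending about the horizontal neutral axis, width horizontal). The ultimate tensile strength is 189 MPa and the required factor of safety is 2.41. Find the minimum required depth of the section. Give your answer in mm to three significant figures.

σ_allow = 189/2.41 = 78.42 MPa.
For a rectangular section σ = 6M/(bh²), so h² = 6M/(b σ_allow) = 6×487000/(16.2×78.42) = 2300 mm².
h = 47.96 mm.

h = 48.0 mm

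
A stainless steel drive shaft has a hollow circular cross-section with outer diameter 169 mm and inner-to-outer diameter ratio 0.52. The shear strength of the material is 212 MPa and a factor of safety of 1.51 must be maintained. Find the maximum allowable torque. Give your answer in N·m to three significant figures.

T_allow = 1.23×10^5 N·m

τ_allow = 212/1.51 = 140.4 MPa.
For a hollow shaft T_allow = τ_allow·πd_o³(1−k⁴)/16 with 1−k⁴ = 0.9269, so πd_o³(1−k⁴)/16 = 878400 mm³.
T_allow = 140.4×878400 = 1.233×10^8 N·mm = 123300 N·m.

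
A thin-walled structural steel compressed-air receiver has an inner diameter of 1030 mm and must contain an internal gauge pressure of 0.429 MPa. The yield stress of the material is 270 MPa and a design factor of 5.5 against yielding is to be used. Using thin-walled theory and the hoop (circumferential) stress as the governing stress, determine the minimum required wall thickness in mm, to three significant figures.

t = 4.50 mm

σ_allow = 270/5.5 = 49.09 MPa.
Hoop stress σ_h = pD/(2t), so t = pD/(2σ_allow) = 0.429×1030/(2×49.09) = 4.501 mm.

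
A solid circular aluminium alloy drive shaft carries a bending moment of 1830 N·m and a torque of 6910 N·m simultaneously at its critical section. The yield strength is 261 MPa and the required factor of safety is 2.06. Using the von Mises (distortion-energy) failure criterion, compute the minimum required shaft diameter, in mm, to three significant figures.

σ_allow = σ_y/n = 261/2.06 = 126.7 MPa.
For a solid shaft σ_b = 32M/(πd³) and τ = 16T/(πd³), so the von Mises stress is σ' = (16/πd³)·√(4M²+3T²).
√(4M²+3T²) = √(4×(1.830×10^6)² + 3×(6.910×10^6)²) = 1.252×10^7 N·mm.
d³ = 16×1.252×10^7/(π×126.7) = 503100 mm³.
d = 79.53 mm.

d = 79.5 mm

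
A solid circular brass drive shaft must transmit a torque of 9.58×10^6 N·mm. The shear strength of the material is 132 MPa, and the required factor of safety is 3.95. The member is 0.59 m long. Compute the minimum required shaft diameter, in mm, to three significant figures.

d = 113 mm

Allowable shear stress τ_allow = 132/3.95 = 33.42 MPa.
For a solid shaft τ = 16T/(πd³), so d³ = 16T/(π τ_allow) = 16×9580000/(π×33.42) = 1.460×10^6 mm³.
d = (1.460×10^6)^(1/3) = 113.4 mm.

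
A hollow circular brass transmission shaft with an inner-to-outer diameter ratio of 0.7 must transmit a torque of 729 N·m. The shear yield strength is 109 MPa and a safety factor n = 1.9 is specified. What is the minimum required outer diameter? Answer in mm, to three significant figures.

d_o = 44.0 mm

τ_allow = 109/1.9 = 57.37 MPa.
For a hollow shaft τ = 16T/[πd_o³(1−k⁴)] with k = 0.7, so 1−k⁴ = 0.7599.
d_o³ = 16T/[π τ_allow (1−k⁴)] = 16×729000/(π×57.37×0.7599) = 85170 mm³.
d_o = 44.00 mm.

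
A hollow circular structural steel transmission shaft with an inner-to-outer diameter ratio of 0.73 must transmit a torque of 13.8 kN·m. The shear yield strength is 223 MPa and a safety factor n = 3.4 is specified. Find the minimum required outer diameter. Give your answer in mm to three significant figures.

d_o = 114 mm

τ_allow = 223/3.4 = 65.59 MPa.
For a hollow shaft τ = 16T/[πd_o³(1−k⁴)] with k = 0.73, so 1−k⁴ = 0.7160.
d_o³ = 16T/[π τ_allow (1−k⁴)] = 16×1.3800×10^7/(π×65.59×0.7160) = 1.497×10^6 mm³.
d_o = 114.4 mm.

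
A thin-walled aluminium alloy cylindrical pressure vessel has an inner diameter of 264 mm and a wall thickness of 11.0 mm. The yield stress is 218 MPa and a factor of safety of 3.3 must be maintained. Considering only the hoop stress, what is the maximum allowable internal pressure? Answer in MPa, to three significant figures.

σ_allow = 218/3.3 = 66.06 MPa.
σ_h = pD/(2t) → p_allow = 2σ_allow t/D = 2×66.06×11.0/264 = 5.505 MPa.

p_allow = 5.51 MPa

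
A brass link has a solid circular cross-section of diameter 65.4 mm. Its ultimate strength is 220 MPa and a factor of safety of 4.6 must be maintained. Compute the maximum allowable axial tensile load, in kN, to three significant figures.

σ_allow = 220/4.6 = 47.83 MPa.
A = πd²/4 = π×65.4²/4 = 3359 mm².
F_allow = σ_allow × A = 47.83×3359 = 160700 N.

F_allow = 161 kN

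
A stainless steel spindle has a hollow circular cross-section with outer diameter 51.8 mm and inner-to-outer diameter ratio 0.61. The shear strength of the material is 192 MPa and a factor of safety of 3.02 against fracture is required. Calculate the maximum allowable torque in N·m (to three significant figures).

T_allow = 1490 N·m

τ_allow = 192/3.02 = 63.58 MPa.
For a hollow shaft T_allow = τ_allow·πd_o³(1−k⁴)/16 with 1−k⁴ = 0.8615, so πd_o³(1−k⁴)/16 = 23510 mm³.
T_allow = 63.58×23510 = 1.495×10^6 N·mm = 1495 N·m.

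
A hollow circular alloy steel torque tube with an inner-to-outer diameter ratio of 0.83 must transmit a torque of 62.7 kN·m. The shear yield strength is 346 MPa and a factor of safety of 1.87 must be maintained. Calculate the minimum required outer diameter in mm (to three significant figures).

d_o = 149 mm

τ_allow = 346/1.87 = 185.0 MPa.
For a hollow shaft τ = 16T/[πd_o³(1−k⁴)] with k = 0.83, so 1−k⁴ = 0.5254.
d_o³ = 16T/[π τ_allow (1−k⁴)] = 16×6.2700×10^7/(π×185.0×0.5254) = 3.285×10^6 mm³.
d_o = 148.7 mm.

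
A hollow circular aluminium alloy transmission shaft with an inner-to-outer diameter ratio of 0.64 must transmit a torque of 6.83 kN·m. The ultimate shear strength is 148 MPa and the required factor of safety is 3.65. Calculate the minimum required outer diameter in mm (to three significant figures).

τ_allow = 148/3.65 = 40.55 MPa.
For a hollow shaft τ = 16T/[πd_o³(1−k⁴)] with k = 0.64, so 1−k⁴ = 0.8322.
d_o³ = 16T/[π τ_allow (1−k⁴)] = 16×6830000/(π×40.55×0.8322) = 1.031×10^6 mm³.
d_o = 101.0 mm.

d_o = 101 mm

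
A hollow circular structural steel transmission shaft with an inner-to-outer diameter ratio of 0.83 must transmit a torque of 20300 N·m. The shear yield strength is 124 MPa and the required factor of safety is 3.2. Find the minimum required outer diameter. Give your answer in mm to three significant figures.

d_o = 172 mm

τ_allow = 124/3.2 = 38.75 MPa.
For a hollow shaft τ = 16T/[πd_o³(1−k⁴)] with k = 0.83, so 1−k⁴ = 0.5254.
d_o³ = 16T/[π τ_allow (1−k⁴)] = 16×2.0300×10^7/(π×38.75×0.5254) = 5.078×10^6 mm³.
d_o = 171.9 mm.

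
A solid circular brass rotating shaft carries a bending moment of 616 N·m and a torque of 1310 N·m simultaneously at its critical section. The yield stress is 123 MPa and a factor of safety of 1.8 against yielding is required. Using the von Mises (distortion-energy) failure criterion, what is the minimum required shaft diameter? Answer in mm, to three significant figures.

σ_allow = σ_y/n = 123/1.8 = 68.33 MPa.
For a solid shaft σ_b = 32M/(πd³) and τ = 16T/(πd³), so the von Mises stress is σ' = (16/πd³)·√(4M²+3T²).
√(4M²+3T²) = √(4×(616000)² + 3×(1.310×10^6)²) = 2.582×10^6 N·mm.
d³ = 16×2.582×10^6/(π×68.33) = 192400 mm³.
d = 57.73 mm.

d = 57.7 mm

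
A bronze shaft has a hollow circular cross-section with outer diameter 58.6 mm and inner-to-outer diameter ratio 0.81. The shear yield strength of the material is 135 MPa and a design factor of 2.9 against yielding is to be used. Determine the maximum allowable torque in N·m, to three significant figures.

τ_allow = 135/2.9 = 46.55 MPa.
For a hollow shaft T_allow = τ_allow·πd_o³(1−k⁴)/16 with 1−k⁴ = 0.5695, so πd_o³(1−k⁴)/16 = 22500 mm³.
T_allow = 46.55×22500 = 1.048×10^6 N·mm = 1048 N·m.

T_allow = 1050 N·m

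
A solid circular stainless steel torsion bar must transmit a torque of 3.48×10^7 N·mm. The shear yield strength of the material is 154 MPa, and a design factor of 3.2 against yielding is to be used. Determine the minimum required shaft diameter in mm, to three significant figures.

d = 154 mm

Allowable shear stress τ_allow = 154/3.2 = 48.12 MPa.
For a solid shaft τ = 16T/(πd³), so d³ = 16T/(π τ_allow) = 16×3.4800×10^7/(π×48.12) = 3.683×10^6 mm³.
d = (3.683×10^6)^(1/3) = 154.4 mm.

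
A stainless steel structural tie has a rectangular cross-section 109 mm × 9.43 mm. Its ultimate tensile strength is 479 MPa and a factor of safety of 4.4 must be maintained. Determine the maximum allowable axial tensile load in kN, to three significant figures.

F_allow = 112 kN

σ_allow = 479/4.4 = 108.9 MPa.
A = 109×9.43 = 1028 mm².
F_allow = σ_allow × A = 108.9×1028 = 111900 N.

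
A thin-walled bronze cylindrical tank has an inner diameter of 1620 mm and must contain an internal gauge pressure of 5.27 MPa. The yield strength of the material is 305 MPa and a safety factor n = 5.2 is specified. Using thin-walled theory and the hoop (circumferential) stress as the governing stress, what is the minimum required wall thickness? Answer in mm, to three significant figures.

t = 72.8 mm

σ_allow = 305/5.2 = 58.65 MPa.
Hoop stress σ_h = pD/(2t), so t = pD/(2σ_allow) = 5.27×1620/(2×58.65) = 72.78 mm.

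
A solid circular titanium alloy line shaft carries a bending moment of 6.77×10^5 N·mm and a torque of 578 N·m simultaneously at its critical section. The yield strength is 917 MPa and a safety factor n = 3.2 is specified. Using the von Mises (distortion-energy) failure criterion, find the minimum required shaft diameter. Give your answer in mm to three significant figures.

σ_allow = σ_y/n = 917/3.2 = 286.6 MPa.
For a solid shaft σ_b = 32M/(πd³) and τ = 16T/(πd³), so the von Mises stress is σ' = (16/πd³)·√(4M²+3T²).
√(4M²+3T²) = √(4×(677000)² + 3×(578000)²) = 1.684×10^6 N·mm.
d³ = 16×1.684×10^6/(π×286.6) = 29930 mm³.
d = 31.05 mm.

d = 31.0 mm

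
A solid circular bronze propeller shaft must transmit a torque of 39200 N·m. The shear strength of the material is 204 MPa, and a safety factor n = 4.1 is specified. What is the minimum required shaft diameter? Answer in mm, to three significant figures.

d = 159 mm

Allowable shear stress τ_allow = 204/4.1 = 49.76 MPa.
For a solid shaft τ = 16T/(πd³), so d³ = 16T/(π τ_allow) = 16×3.9200×10^7/(π×49.76) = 4.012×10^6 mm³.
d = (4.012×10^6)^(1/3) = 158.9 mm.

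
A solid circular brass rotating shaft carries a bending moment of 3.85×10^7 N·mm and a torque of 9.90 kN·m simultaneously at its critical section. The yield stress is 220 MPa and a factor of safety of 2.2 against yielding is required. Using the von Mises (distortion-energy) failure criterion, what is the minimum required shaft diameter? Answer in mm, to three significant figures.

d = 159 mm

σ_allow = σ_y/n = 220/2.2 = 100.0 MPa.
For a solid shaft σ_b = 32M/(πd³) and τ = 16T/(πd³), so the von Mises stress is σ' = (16/πd³)·√(4M²+3T²).
√(4M²+3T²) = √(4×(3.850×10^7)² + 3×(9.900×10^6)²) = 7.889×10^7 N·mm.
d³ = 16×7.889×10^7/(π×100.0) = 4.018×10^6 mm³.
d = 159.0 mm.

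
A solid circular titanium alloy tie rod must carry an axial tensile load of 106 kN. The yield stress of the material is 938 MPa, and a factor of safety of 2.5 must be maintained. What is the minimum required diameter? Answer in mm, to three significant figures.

Allowable stress σ_allow = 938/2.5 = 375.2 MPa.
Required area A = F/σ_allow = 106000/375.2 = 282.5 mm².
A = πd²/4 → d = √(4A/π) = 18.97 mm.

d = 19.0 mm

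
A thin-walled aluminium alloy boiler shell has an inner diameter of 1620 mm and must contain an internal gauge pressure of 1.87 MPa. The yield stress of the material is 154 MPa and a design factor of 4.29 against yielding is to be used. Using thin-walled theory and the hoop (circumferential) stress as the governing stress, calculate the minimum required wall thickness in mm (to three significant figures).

σ_allow = 154/4.29 = 35.90 MPa.
Hoop stress σ_h = pD/(2t), so t = pD/(2σ_allow) = 1.87×1620/(2×35.90) = 42.20 mm.

t = 42.2 mm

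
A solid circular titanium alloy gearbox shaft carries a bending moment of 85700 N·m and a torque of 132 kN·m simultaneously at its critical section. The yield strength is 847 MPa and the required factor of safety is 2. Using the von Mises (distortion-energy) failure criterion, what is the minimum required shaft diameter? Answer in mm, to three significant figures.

d = 151 mm

σ_allow = σ_y/n = 847/2 = 423.5 MPa.
For a solid shaft σ_b = 32M/(πd³) and τ = 16T/(πd³), so the von Mises stress is σ' = (16/πd³)·√(4M²+3T²).
√(4M²+3T²) = √(4×(8.570×10^7)² + 3×(1.320×10^8)²) = 2.857×10^8 N·mm.
d³ = 16×2.857×10^8/(π×423.5) = 3.436×10^6 mm³.
d = 150.9 mm.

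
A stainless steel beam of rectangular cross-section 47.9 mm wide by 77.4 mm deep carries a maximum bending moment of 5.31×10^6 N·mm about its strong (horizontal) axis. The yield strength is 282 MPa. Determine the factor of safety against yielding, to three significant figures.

Section modulus S = bh²/6 = 47.9×77.4²/6 = 47830 mm³.
σ = M/S = 5310000/47830 = 111.0 MPa.
n = 282/111.0 = 2.540.

n = 2.54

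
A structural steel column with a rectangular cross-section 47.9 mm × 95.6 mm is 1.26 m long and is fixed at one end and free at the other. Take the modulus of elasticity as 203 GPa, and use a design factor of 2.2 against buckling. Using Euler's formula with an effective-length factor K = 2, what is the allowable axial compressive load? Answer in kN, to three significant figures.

Buckling occurs about the weak axis: I_min = h·b³/12 = 95.6×47.9³/12 = 875600 mm⁴ (b = 47.9 mm is the smaller dimension).
Effective length L_e = KL = 2×1.26 m = 2520 mm.
Euler critical load P_cr = π²EI/L_e² = π²×203000×875600/2520² = 276200 N.
P_allow = P_cr/n = 276200/2.2 = 125600 N.

P_allow = 126 kN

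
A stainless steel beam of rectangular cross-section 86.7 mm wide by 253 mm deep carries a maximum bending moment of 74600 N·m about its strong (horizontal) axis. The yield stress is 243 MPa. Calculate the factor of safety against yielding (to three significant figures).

n = 3.01

Section modulus S = bh²/6 = 86.7×253²/6 = 924900 mm³.
σ = M/S = 7.4600×10^7/924900 = 80.65 MPa.
n = 243/80.65 = 3.013.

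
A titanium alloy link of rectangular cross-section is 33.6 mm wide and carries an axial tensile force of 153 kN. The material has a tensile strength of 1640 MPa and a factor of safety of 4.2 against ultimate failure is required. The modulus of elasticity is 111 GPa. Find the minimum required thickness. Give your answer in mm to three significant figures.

σ_allow = 1640/4.2 = 390.5 MPa.
Required area A = F/σ_allow = 153000/390.5 = 391.8 mm².
t = A/w = 391.8/33.6 = 11.66 mm.

t = 11.7 mm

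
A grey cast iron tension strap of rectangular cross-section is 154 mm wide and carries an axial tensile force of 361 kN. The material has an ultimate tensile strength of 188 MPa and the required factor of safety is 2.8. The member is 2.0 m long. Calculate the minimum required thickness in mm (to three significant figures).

σ_allow = 188/2.8 = 67.14 MPa.
Required area A = F/σ_allow = 361000/67.14 = 5377 mm².
t = A/w = 5377/154 = 34.91 mm.

t = 34.9 mm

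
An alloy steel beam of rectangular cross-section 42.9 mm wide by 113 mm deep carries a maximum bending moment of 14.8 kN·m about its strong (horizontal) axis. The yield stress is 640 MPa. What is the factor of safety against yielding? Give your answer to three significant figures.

Section modulus S = bh²/6 = 42.9×113²/6 = 91300 mm³.
σ = M/S = 1.4800×10^7/91300 = 162.1 MPa.
n = 640/162.1 = 3.948.

n = 3.95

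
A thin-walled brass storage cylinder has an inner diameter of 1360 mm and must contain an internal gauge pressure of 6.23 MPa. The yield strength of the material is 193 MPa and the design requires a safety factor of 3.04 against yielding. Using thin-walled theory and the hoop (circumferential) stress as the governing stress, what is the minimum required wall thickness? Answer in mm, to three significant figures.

t = 66.7 mm

σ_allow = 193/3.04 = 63.49 MPa.
Hoop stress σ_h = pD/(2t), so t = pD/(2σ_allow) = 6.23×1360/(2×63.49) = 66.73 mm.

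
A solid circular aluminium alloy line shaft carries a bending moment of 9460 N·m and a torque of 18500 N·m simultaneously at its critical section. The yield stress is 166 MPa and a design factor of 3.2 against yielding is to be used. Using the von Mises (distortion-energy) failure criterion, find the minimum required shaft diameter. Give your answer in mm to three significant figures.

d = 154 mm

σ_allow = σ_y/n = 166/3.2 = 51.88 MPa.
For a solid shaft σ_b = 32M/(πd³) and τ = 16T/(πd³), so the von Mises stress is σ' = (16/πd³)·√(4M²+3T²).
√(4M²+3T²) = √(4×(9.460×10^6)² + 3×(1.850×10^7)²) = 3.721×10^7 N·mm.
d³ = 16×3.721×10^7/(π×51.88) = 3.653×10^6 mm³.
d = 154.0 mm.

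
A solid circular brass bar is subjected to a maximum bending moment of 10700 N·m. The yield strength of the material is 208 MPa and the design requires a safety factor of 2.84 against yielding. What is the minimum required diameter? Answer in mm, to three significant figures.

d = 114 mm

σ_allow = 208/2.84 = 73.24 MPa.
For a solid circular section σ = 32M/(πd³), so d³ = 32M/(π σ_allow) = 32×1.0700×10^7/(π×73.24) = 1.488×10^6 mm³.
d = 114.2 mm.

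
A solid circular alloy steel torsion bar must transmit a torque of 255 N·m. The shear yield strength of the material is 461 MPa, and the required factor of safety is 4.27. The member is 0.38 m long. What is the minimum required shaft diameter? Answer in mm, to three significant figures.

Allowable shear stress τ_allow = 461/4.27 = 108.0 MPa.
For a solid shaft τ = 16T/(πd³), so d³ = 16T/(π τ_allow) = 16×255000/(π×108.0) = 12030 mm³.
d = (12030)^(1/3) = 22.91 mm.

d = 22.9 mm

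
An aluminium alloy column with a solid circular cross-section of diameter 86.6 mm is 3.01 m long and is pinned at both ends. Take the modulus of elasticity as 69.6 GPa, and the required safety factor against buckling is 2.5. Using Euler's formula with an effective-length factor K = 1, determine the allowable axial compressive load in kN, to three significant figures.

I = πd⁴/64 = π×86.6⁴/64 = 2.761×10^6 mm⁴.
Effective length L_e = KL = 1×3.01 m = 3010 mm.
Euler critical load P_cr = π²EI/L_e² = π²×69600×2.761×10^6/3010² = 209300 N.
P_allow = P_cr/n = 209300/2.5 = 83730 N.

P_allow = 83.7 kN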